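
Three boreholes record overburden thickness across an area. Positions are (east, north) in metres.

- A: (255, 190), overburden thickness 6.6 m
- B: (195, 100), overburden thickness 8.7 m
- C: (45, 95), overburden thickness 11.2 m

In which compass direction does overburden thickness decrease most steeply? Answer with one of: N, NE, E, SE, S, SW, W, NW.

Taking A as reference: B−A = (-60, -90, +2.1); C−A = (-210, -95, +4.6).
Solve a·Δx + b·Δy = Δd: det = (-60)·(-95) − (-210)·(-90) = -13200.
∂d/∂x = [(+2.1)·(-95) − (+4.6)·(-90)] / -13200 = -0.01625
∂d/∂y = [(-60)·(+4.6) − (-210)·(+2.1)] / -13200 = -0.01250
Steepest decrease is along −∇f = (+0.01625 E, +0.01250 N) → northeast.

NE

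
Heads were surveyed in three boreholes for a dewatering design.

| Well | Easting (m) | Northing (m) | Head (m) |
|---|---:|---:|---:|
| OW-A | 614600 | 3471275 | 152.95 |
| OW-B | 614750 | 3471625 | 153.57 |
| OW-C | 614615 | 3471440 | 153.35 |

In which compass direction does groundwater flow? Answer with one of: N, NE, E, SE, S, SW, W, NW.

SE

Taking OW-A as reference: OW-B−OW-A = (150, 350, +0.62); OW-C−OW-A = (15, 165, +0.40).
Determinant of the coordinate differences = 150·165 − 15·350 = 19500.
∂h/∂x = [(+0.62)·165 − (+0.40)·350] / 19500 = -0.001933
∂h/∂y = [150·(+0.40) − 15·(+0.62)] / 19500 = +0.002600
Flow = −∇h = (+0.001933 east, -0.002600 north), which points southeast.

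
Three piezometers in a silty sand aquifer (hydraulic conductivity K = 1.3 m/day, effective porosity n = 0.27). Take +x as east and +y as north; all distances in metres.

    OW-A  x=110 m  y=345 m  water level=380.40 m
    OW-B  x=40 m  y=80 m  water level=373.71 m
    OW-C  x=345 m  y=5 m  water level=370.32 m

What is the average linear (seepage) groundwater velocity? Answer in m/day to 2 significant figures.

0.13 m/day

Taking OW-A as reference: OW-B−OW-A = (-70, -265, -6.69); OW-C−OW-A = (235, -340, -10.08).
Solve a·Δx + b·Δy = Δh: det = (-70)·(-340) − 235·(-265) = 86075.
∂h/∂x = [(-6.69)·(-340) − (-10.08)·(-265)] / 86075 = -0.004608
∂h/∂y = [(-70)·(-10.08) − 235·(-6.69)] / 86075 = +0.02646
|∇h| = √(-0.004608² + 0.02646²) = 0.02686
Seepage velocity v = K·i/n = 1.3 × 0.02686 / 0.27 = 0.1293 m/day.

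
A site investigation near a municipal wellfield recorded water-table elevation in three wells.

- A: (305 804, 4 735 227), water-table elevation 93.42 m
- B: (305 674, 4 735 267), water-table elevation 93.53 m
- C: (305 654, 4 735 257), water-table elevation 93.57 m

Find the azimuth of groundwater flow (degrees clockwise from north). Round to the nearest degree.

Differences from A: to B (Δx, Δy, Δh) = (-130, 40, +0.11); to C = (-150, 30, +0.15).
Determinant of the coordinate differences = (-130)·30 − (-150)·40 = 2100.
∂h/∂x = [(+0.11)·30 − (+0.15)·40] / 2100 = -0.001286
∂h/∂y = [(-130)·(+0.15) − (-150)·(+0.11)] / 2100 = -0.001429
Flow direction (−∇h) has components (+0.001286 E, +0.001429 N).
Azimuth = atan2(E, N) = atan2(+0.001286, +0.001429) = 42.0° ≈ 042°.

042°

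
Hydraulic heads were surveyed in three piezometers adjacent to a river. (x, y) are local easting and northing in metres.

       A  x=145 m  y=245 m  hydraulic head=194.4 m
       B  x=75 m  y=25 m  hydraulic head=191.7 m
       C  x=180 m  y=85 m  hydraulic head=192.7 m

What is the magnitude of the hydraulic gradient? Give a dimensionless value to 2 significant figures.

Taking A as reference: B−A = (-70, -220, -2.7); C−A = (35, -160, -1.7).
Determinant of the coordinate differences = (-70)·(-160) − 35·(-220) = 18900.
∂h/∂x = [(-2.7)·(-160) − (-1.7)·(-220)] / 18900 = +0.003069
∂h/∂y = [(-70)·(-1.7) − 35·(-2.7)] / 18900 = +0.01130
|∇h| = √(0.003069² + 0.01130²) = 0.01171

0.012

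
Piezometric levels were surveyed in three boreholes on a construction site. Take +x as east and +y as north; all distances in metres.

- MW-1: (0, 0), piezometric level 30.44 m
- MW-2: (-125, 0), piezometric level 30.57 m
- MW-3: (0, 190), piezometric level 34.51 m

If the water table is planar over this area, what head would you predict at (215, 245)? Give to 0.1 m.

∂h/∂x = (30.57 − 30.44) / (-125 − 0) = -0.001040
∂h/∂y = (34.51 − 30.44) / (190 − 0) = +0.02142
h(215, 245) = 30.44 + (-0.001040)·(215) + (+0.02142)·(245) = 30.44 -0.224 +5.248 = 35.465 m.

35.5 m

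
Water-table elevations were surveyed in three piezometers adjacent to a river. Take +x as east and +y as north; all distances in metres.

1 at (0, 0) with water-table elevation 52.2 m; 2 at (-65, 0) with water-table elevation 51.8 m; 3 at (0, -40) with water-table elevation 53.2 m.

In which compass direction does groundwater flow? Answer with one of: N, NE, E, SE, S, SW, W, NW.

N

∂h/∂x = (51.8 − 52.2) / (-65 − 0) = +0.006154
∂h/∂y = (53.2 − 52.2) / (-40 − 0) = -0.02500
Flow = −∇h = (-0.006154 east, +0.02500 north), which points north.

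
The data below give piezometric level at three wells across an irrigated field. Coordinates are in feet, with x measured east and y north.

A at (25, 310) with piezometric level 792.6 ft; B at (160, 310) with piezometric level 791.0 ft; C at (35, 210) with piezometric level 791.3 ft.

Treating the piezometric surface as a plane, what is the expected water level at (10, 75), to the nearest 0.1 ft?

Differences from A: to B (Δx, Δy, Δh) = (135, 0, -1.6); to C = (10, -100, -1.3).
Solve a·Δx + b·Δy = Δh: det = 135·(-100) − 10·0 = -13500.
∂h/∂x = [(-1.6)·(-100) − (-1.3)·0] / -13500 = -0.01185
∂h/∂y = [135·(-1.3) − 10·(-1.6)] / -13500 = +0.01181
h(10, 75) = 792.6 + (-0.01185)·(-15) + (+0.01181)·(-235) = 792.6 +0.178 -2.776 = 790.001 ft.

790.0 ft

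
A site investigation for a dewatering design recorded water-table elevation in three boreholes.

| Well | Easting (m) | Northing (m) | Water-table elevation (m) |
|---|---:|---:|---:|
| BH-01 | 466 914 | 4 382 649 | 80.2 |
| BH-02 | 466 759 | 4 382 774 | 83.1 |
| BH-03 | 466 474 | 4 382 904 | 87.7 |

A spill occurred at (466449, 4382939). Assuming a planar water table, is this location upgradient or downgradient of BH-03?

upgradient

Taking BH-01 as reference: BH-02−BH-01 = (-155, 125, +2.9); BH-03−BH-01 = (-440, 255, +7.5).
Determinant of the coordinate differences = (-155)·255 − (-440)·125 = 15475.
∂h/∂x = [(+2.9)·255 − (+7.5)·125] / 15475 = -0.01279
∂h/∂y = [(-155)·(+7.5) − (-440)·(+2.9)] / 15475 = +0.007334
Head at (466449, 4382939) = 80.2 + (-0.01279)·(-465) + (+0.007334)·(290) = 88.28 m.
That is higher than the 87.7 m at BH-03, so the point is upgradient.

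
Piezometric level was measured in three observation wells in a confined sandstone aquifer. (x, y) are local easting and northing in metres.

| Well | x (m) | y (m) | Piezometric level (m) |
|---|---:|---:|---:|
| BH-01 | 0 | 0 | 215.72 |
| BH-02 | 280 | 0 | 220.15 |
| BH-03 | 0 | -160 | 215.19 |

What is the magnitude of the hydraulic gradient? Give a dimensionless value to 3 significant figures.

0.0162

∂h/∂x = (220.15 − 215.72) / (280 − 0) = +0.01582
∂h/∂y = (215.19 − 215.72) / (-160 − 0) = +0.003313
|∇h| = √(0.01582² + 0.003313²) = 0.01616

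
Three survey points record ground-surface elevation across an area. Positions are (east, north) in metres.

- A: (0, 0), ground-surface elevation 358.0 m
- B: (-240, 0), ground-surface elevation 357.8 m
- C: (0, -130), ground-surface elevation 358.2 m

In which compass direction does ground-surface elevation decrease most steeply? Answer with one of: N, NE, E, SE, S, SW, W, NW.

∂z/∂x = (357.8 − 358.0) / (-240 − 0) = +0.0008333
∂z/∂y = (358.2 − 358.0) / (-130 − 0) = -0.001538
Steepest decrease is along −∇f = (-0.0008333 E, +0.001538 N) → northwest.

NW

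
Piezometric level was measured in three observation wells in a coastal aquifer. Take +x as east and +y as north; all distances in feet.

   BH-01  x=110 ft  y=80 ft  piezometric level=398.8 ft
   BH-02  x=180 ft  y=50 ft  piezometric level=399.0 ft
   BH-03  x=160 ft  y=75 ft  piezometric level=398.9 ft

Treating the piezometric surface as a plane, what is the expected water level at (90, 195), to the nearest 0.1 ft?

With h = a·x + b·y + c and BH-01 as origin, the differences give:
  70·a + (-30)·b = +0.2
  50·a + (-5)·b = +0.1
Eliminate b (×(-5) and ×(-30), subtract): 1150·a = 2.00 → a = ∂h/∂x = +0.001739
Back-substitute: b = ∂h/∂y = -0.002609.
h(90, 195) = 398.8 + (+0.001739)·(-20) + (-0.002609)·(115) = 398.8 -0.035 -0.300 = 398.465 ft.

398.5 ft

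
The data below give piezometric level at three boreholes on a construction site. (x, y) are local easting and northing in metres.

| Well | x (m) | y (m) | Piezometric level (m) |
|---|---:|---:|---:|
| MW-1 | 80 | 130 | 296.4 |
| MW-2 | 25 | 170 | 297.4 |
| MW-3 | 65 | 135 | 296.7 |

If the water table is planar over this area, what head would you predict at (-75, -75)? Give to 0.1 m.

300.7 m

Three-point gradient (reference MW-1): Δ to MW-2 = (-55, 40, +1.0), Δ to MW-3 = (-15, 5, +0.3).
∂h/∂x = -0.02154, ∂h/∂y = -0.004615 (det = 325).
h(-75, -75) = 296.4 + (-0.02154)·(-155) + (-0.004615)·(-205) = 296.4 +3.338 +0.946 = 300.685 m.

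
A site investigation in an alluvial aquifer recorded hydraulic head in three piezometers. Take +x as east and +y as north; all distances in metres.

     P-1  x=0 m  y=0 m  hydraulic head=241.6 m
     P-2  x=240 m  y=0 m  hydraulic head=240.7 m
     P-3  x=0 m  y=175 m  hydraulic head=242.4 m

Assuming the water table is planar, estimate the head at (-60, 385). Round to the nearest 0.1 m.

243.6 m

∂h/∂x = (240.7 − 241.6) / (240 − 0) = -0.003750
∂h/∂y = (242.4 − 241.6) / (175 − 0) = +0.004571
h(-60, 385) = 241.6 + (-0.003750)·(-60) + (+0.004571)·(385) = 241.6 +0.225 +1.760 = 243.585 m.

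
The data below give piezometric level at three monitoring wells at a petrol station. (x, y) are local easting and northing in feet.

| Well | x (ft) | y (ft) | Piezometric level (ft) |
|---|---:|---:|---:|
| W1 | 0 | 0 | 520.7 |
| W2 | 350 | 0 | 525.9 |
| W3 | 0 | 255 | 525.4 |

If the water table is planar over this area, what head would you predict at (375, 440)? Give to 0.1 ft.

534.4 ft

∂h/∂x = (525.9 − 520.7) / (350 − 0) = +0.01486
∂h/∂y = (525.4 − 520.7) / (255 − 0) = +0.01843
h(375, 440) = 520.7 + (+0.01486)·(375) + (+0.01843)·(440) = 520.7 +5.571 +8.110 = 534.381 ft.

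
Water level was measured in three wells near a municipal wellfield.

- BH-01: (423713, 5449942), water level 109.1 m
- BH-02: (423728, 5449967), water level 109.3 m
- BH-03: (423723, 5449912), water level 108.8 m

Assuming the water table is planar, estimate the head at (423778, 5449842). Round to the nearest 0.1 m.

Three-point gradient (reference BH-01): Δ to BH-02 = (15, 25, +0.2), Δ to BH-03 = (10, -30, -0.3).
∂h/∂x = -0.002143, ∂h/∂y = +0.009286 (det = -700).
h(423778, 5449842) = 109.1 + (-0.002143)·(65) + (+0.009286)·(-100) = 109.1 -0.139 -0.929 = 108.032 m.

108.0 m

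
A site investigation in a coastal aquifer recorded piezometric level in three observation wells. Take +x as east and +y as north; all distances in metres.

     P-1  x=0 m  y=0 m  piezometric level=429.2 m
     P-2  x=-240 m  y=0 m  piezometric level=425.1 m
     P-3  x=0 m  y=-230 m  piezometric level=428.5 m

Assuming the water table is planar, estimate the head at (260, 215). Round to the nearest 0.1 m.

∂h/∂x = (425.1 − 429.2) / (-240 − 0) = +0.01708
∂h/∂y = (428.5 − 429.2) / (-230 − 0) = +0.003043
h(260, 215) = 429.2 + (+0.01708)·(260) + (+0.003043)·(215) = 429.2 +4.442 +0.654 = 434.296 m.

434.3 m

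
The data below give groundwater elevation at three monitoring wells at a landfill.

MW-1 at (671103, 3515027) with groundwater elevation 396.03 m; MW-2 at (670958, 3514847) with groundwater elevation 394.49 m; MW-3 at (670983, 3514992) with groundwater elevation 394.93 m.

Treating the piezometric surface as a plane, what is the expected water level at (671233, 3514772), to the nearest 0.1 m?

396.8 m

Three-point gradient (reference MW-1): Δ to MW-2 = (-145, -180, -1.54), Δ to MW-3 = (-120, -35, -1.10).
∂h/∂x = +0.008720, ∂h/∂y = +0.001531 (det = -16525).
h(671233, 3514772) = 396.03 + (+0.008720)·(130) + (+0.001531)·(-255) = 396.03 +1.134 -0.390 = 396.773 m.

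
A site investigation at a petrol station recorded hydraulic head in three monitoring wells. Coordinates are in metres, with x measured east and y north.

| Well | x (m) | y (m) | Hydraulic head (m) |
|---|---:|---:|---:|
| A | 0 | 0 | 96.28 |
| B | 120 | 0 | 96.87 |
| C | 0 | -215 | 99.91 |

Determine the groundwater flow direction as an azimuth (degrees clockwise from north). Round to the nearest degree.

344°

∂h/∂x = (96.87 − 96.28) / (120 − 0) = +0.004917
∂h/∂y = (99.91 − 96.28) / (-215 − 0) = -0.01688
Flow direction (−∇h) has components (-0.004917 E, +0.01688 N).
Azimuth = atan2(E, N) = atan2(-0.004917, +0.01688) = 343.8° ≈ 344°.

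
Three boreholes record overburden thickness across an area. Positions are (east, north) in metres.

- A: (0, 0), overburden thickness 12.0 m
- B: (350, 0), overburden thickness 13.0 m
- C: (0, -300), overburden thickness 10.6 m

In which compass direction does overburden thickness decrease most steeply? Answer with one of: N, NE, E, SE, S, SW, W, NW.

∂d/∂x = (13.0 − 12.0) / (350 − 0) = +0.002857
∂d/∂y = (10.6 − 12.0) / (-300 − 0) = +0.004667
Steepest decrease is along −∇f = (-0.002857 E, -0.004667 N) → southwest.

SW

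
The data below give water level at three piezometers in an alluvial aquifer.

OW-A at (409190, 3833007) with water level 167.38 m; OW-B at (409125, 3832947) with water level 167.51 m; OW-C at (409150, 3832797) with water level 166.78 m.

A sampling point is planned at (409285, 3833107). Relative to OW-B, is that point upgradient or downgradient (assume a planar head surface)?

With h = a·x + b·y + c and OW-A as origin, the differences give:
  (-65)·a + (-60)·b = +0.13
  (-40)·a + (-210)·b = -0.60
Eliminate b (×(-210) and ×(-60), subtract): 11250·a = -63.300 → a = ∂h/∂x = -0.005627
Back-substitute: b = ∂h/∂y = +0.003929.
Head at (409285, 3833107) = 167.38 + (-0.005627)·(95) + (+0.003929)·(100) = 167.24 m.
That is lower than the 167.51 m at OW-B, so the point is downgradient.

downgradient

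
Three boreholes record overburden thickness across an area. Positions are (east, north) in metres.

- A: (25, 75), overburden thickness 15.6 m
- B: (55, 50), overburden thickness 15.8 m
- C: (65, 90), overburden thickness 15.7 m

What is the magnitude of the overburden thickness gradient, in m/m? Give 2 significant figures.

0.0051 m/m

Taking A as reference: B−A = (30, -25, +0.2); C−A = (40, 15, +0.1).
Determinant of the coordinate differences = 30·15 − 40·(-25) = 1450.
∂d/∂x = [(+0.2)·15 − (+0.1)·(-25)] / 1450 = +0.003793
∂d/∂y = [30·(+0.1) − 40·(+0.2)] / 1450 = -0.003448
|∇f| = √(0.003793² + -0.003448²) = 0.005126 m/m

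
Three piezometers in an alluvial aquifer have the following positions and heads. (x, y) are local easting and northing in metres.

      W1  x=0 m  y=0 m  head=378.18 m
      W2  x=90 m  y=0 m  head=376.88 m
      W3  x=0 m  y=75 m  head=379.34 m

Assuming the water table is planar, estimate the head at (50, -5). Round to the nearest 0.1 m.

377.4 m

∂h/∂x = (376.88 − 378.18) / (90 − 0) = -0.01444
∂h/∂y = (379.34 − 378.18) / (75 − 0) = +0.01547
h(50, -5) = 378.18 + (-0.01444)·(50) + (+0.01547)·(-5) = 378.18 -0.722 -0.077 = 377.380 m.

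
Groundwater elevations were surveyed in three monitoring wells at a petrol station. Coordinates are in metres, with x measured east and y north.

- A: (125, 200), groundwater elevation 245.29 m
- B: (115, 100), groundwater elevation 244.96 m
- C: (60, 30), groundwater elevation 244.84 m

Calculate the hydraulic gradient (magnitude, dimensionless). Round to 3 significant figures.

0.00422

Differences from A: to B (Δx, Δy, Δh) = (-10, -100, -0.33); to C = (-65, -170, -0.45).
Solve a·Δx + b·Δy = Δh: det = (-10)·(-170) − (-65)·(-100) = -4800.
∂h/∂x = [(-0.33)·(-170) − (-0.45)·(-100)] / -4800 = -0.002312
∂h/∂y = [(-10)·(-0.45) − (-65)·(-0.33)] / -4800 = +0.003531
|∇h| = √(-0.002312² + 0.003531²) = 0.004221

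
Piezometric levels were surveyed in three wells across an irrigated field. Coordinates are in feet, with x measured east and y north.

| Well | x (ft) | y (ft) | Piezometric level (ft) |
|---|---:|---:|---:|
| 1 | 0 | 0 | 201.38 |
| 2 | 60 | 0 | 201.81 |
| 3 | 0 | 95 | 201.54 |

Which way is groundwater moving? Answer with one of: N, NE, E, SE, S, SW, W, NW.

∂h/∂x = (201.81 − 201.38) / (60 − 0) = +0.007167
∂h/∂y = (201.54 − 201.38) / (95 − 0) = +0.001684
Flow = −∇h = (-0.007167 east, -0.001684 north), which points west.

W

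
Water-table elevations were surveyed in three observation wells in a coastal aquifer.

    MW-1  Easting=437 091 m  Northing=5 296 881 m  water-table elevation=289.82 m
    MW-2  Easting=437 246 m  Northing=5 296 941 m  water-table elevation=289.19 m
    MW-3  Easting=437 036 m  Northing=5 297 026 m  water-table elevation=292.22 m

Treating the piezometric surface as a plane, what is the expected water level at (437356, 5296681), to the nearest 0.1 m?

284.8 m

Three-point gradient (reference MW-1): Δ to MW-2 = (155, 60, -0.63), Δ to MW-3 = (-55, 145, +2.40).
∂h/∂x = -0.009131, ∂h/∂y = +0.01309 (det = 25775).
h(437356, 5296681) = 289.82 + (-0.009131)·(265) + (+0.01309)·(-200) = 289.82 -2.420 -2.618 = 284.783 m.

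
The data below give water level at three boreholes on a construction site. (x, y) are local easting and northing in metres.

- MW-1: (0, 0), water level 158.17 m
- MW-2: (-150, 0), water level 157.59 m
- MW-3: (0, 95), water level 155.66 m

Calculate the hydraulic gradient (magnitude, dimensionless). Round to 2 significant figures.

0.027

∂h/∂x = (157.59 − 158.17) / (-150 − 0) = +0.003867
∂h/∂y = (155.66 − 158.17) / (95 − 0) = -0.02642
|∇h| = √(0.003867² + -0.02642²) = 0.0267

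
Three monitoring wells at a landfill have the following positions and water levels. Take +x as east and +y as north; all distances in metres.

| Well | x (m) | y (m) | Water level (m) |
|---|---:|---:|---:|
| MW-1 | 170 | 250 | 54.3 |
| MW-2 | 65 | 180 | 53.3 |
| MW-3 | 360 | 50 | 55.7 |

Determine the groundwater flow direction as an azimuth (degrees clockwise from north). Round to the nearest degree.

262°

With h = a·x + b·y + c and MW-1 as origin, the differences give:
  (-105)·a + (-70)·b = -1.0
  190·a + (-200)·b = +1.4
Eliminate b (×(-200) and ×(-70), subtract): 34300·a = 298.00 → a = ∂h/∂x = +0.008688
Back-substitute: b = ∂h/∂y = +0.001254.
Flow direction (−∇h) has components (-0.008688 E, -0.001254 N).
Azimuth = atan2(E, N) = atan2(-0.008688, -0.001254) = 261.8° ≈ 262°.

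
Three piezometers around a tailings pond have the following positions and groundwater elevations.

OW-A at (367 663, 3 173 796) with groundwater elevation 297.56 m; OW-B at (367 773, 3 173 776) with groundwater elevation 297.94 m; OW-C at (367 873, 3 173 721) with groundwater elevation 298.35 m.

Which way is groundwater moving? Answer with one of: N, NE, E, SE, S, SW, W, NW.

Taking OW-A as reference: OW-B−OW-A = (110, -20, +0.38); OW-C−OW-A = (210, -75, +0.79).
Solve a·Δx + b·Δy = Δh: det = 110·(-75) − 210·(-20) = -4050.
∂h/∂x = [(+0.38)·(-75) − (+0.79)·(-20)] / -4050 = +0.003136
∂h/∂y = [110·(+0.79) − 210·(+0.38)] / -4050 = -0.001753
Flow = −∇h = (-0.003136 east, +0.001753 north), which points northwest.

NW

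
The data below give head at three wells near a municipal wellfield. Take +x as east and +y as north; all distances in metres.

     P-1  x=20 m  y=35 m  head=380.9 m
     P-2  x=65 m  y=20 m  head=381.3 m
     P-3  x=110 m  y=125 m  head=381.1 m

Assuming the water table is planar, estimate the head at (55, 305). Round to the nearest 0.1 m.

379.8 m

With h = a·x + b·y + c and P-1 as origin, the differences give:
  45·a + (-15)·b = +0.4
  90·a + 90·b = +0.2
Eliminate b (×90 and ×(-15), subtract): 5400·a = 39.00 → a = ∂h/∂x = +0.007222
Back-substitute: b = ∂h/∂y = -0.005000.
h(55, 305) = 380.9 + (+0.007222)·(35) + (-0.005000)·(270) = 380.9 +0.253 -1.350 = 379.803 m.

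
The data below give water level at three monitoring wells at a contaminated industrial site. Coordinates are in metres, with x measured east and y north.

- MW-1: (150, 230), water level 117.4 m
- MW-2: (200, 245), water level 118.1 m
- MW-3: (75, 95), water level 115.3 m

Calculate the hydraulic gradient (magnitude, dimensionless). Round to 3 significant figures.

0.0146

Three-point gradient (reference MW-1): Δ to MW-2 = (50, 15, +0.7), Δ to MW-3 = (-75, -135, -2.1).
∂h/∂x = +0.01120, ∂h/∂y = +0.009333 (det = -5625).
|∇h| = √(0.01120² + 0.009333²) = 0.01458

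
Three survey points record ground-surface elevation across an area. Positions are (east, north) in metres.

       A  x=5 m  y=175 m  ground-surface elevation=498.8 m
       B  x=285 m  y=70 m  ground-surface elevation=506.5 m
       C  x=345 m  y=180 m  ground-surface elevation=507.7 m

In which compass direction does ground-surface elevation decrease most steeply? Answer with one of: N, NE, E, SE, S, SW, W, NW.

W

Differences from A: to B (Δx, Δy, Δh) = (280, -105, +7.7); to C = (340, 5, +8.9).
Solve a·Δx + b·Δy = Δz: det = 280·5 − 340·(-105) = 37100.
∂z/∂x = [(+7.7)·5 − (+8.9)·(-105)] / 37100 = +0.02623
∂z/∂y = [280·(+8.9) − 340·(+7.7)] / 37100 = -0.003396
Steepest decrease is along −∇f = (-0.02623 E, +0.003396 N) → west.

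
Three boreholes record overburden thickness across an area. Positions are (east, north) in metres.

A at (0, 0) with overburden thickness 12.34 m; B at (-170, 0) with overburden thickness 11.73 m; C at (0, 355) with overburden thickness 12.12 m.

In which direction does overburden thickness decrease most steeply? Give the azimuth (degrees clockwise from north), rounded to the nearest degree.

280°

∂d/∂x = (11.73 − 12.34) / (-170 − 0) = +0.003588
∂d/∂y = (12.12 − 12.34) / (355 − 0) = -0.0006197
Steepest decrease is along −∇f: components (-0.003588 E, +0.0006197 N).
Azimuth = atan2(-0.003588, +0.0006197) = 279.8° ≈ 280°.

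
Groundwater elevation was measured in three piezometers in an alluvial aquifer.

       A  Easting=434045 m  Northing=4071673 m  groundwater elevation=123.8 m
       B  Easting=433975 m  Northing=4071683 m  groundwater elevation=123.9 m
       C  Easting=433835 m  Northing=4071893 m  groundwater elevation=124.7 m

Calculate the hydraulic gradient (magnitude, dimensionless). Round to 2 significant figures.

0.0033

With h = a·x + b·y + c and A as origin, the differences give:
  (-70)·a + 10·b = +0.1
  (-210)·a + 220·b = +0.9
Eliminate b (×220 and ×10, subtract): -13300·a = 13.00 → a = ∂h/∂x = -0.0009774
Back-substitute: b = ∂h/∂y = +0.003158.
|∇h| = √(-0.0009774² + 0.003158²) = 0.003306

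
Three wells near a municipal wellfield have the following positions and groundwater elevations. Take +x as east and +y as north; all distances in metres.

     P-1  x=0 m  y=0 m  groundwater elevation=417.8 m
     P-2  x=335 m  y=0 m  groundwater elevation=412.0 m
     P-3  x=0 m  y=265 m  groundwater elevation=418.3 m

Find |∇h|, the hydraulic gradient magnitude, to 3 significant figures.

0.0174

∂h/∂x = (412.0 − 417.8) / (335 − 0) = -0.01731
∂h/∂y = (418.3 − 417.8) / (265 − 0) = +0.001887
|∇h| = √(-0.01731² + 0.001887²) = 0.01741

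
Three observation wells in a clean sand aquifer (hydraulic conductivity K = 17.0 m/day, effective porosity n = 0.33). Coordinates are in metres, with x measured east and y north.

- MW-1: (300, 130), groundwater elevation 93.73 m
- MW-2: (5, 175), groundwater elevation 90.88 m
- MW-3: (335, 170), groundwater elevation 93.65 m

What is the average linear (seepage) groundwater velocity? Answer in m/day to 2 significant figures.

Taking MW-1 as reference: MW-2−MW-1 = (-295, 45, -2.85); MW-3−MW-1 = (35, 40, -0.08).
Determinant of the coordinate differences = (-295)·40 − 35·45 = -13375.
∂h/∂x = [(-2.85)·40 − (-0.08)·45] / -13375 = +0.008254
∂h/∂y = [(-295)·(-0.08) − 35·(-2.85)] / -13375 = -0.009222
|∇h| = √(0.008254² + -0.009222²) = 0.01238
Seepage velocity v = K·i/n = 17.0 × 0.01238 / 0.33 = 0.6378 m/day.

0.64 m/day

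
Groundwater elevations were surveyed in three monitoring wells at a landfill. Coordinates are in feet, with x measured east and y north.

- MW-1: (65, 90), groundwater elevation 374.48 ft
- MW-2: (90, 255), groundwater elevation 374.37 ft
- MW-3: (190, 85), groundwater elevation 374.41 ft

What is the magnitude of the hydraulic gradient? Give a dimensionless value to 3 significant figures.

Differences from MW-1: to MW-2 (Δx, Δy, Δh) = (25, 165, -0.11); to MW-3 = (125, -5, -0.07).
Solve a·Δx + b·Δy = Δh: det = 25·(-5) − 125·165 = -20750.
∂h/∂x = [(-0.11)·(-5) − (-0.07)·165] / -20750 = -0.0005831
∂h/∂y = [25·(-0.07) − 125·(-0.11)] / -20750 = -0.0005783
|∇h| = √(-0.0005831² + -0.0005783²) = 0.0008212

0.000821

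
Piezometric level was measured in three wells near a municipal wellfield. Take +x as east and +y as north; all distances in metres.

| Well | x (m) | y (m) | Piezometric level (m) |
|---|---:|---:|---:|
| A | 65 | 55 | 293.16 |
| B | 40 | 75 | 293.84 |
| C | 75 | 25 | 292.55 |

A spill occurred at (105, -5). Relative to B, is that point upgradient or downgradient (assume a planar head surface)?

With h = a·x + b·y + c and A as origin, the differences give:
  (-25)·a + 20·b = +0.68
  10·a + (-30)·b = -0.61
Eliminate b (×(-30) and ×20, subtract): 550·a = -8.200 → a = ∂h/∂x = -0.01491
Back-substitute: b = ∂h/∂y = +0.01536.
Head at (105, -5) = 293.16 + (-0.01491)·(40) + (+0.01536)·(-60) = 291.64 m.
That is lower than the 293.84 m at B, so the point is downgradient.

downgradient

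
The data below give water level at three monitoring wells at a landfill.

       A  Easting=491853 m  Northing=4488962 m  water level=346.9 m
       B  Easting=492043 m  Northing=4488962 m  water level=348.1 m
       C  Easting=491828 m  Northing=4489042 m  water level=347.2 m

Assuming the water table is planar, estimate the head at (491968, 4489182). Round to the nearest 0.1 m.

348.9 m

Three-point gradient (reference A): Δ to B = (190, 0, +1.2), Δ to C = (-25, 80, +0.3).
∂h/∂x = +0.006316, ∂h/∂y = +0.005724 (det = 15200).
h(491968, 4489182) = 346.9 + (+0.006316)·(115) + (+0.005724)·(220) = 346.9 +0.726 +1.259 = 348.886 m.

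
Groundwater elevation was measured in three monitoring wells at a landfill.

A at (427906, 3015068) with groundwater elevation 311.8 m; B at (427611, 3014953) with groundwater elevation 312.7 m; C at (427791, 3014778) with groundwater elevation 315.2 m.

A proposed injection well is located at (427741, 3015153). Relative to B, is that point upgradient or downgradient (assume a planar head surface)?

downgradient

Differences from A: to B (Δx, Δy, Δh) = (-295, -115, +0.9); to C = (-115, -290, +3.4).
Determinant of the coordinate differences = (-295)·(-290) − (-115)·(-115) = 72325.
∂h/∂x = [(+0.9)·(-290) − (+3.4)·(-115)] / 72325 = +0.001797
∂h/∂y = [(-295)·(+3.4) − (-115)·(+0.9)] / 72325 = -0.01244
Head at (427741, 3015153) = 311.8 + (+0.001797)·(-165) + (-0.01244)·(85) = 310.45 m.
That is lower than the 312.7 m at B, so the point is downgradient.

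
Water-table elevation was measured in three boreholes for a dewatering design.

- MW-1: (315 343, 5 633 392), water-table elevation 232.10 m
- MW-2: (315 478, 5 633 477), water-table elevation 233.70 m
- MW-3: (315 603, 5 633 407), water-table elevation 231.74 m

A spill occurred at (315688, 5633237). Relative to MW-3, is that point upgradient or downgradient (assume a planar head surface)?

Differences from MW-1: to MW-2 (Δx, Δy, Δh) = (135, 85, +1.60); to MW-3 = (260, 15, -0.36).
Solve a·Δx + b·Δy = Δh: det = 135·15 − 260·85 = -20075.
∂h/∂x = [(+1.60)·15 − (-0.36)·85] / -20075 = -0.002720
∂h/∂y = [135·(-0.36) − 260·(+1.60)] / -20075 = +0.02314
Head at (315688, 5633237) = 232.10 + (-0.002720)·(345) + (+0.02314)·(-155) = 227.57 m.
That is lower than the 231.74 m at MW-3, so the point is downgradient.

downgradient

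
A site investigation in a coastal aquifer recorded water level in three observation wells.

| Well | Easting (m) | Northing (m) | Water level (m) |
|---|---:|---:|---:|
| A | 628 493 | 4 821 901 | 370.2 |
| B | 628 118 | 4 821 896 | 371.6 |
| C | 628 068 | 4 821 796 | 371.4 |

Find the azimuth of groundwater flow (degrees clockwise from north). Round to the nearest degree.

136°

Taking A as reference: B−A = (-375, -5, +1.4); C−A = (-425, -105, +1.2).
Solve a·Δx + b·Δy = Δh: det = (-375)·(-105) − (-425)·(-5) = 37250.
∂h/∂x = [(+1.4)·(-105) − (+1.2)·(-5)] / 37250 = -0.003785
∂h/∂y = [(-375)·(+1.2) − (-425)·(+1.4)] / 37250 = +0.003893
Flow direction (−∇h) has components (+0.003785 E, -0.003893 N).
Azimuth = atan2(E, N) = atan2(+0.003785, -0.003893) = 135.8° ≈ 136°.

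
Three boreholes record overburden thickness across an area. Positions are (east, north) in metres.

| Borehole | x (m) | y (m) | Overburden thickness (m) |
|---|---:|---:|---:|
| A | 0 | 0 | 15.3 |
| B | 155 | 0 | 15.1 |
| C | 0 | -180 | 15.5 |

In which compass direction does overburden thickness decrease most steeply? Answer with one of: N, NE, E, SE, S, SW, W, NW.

∂d/∂x = (15.1 − 15.3) / (155 − 0) = -0.001290
∂d/∂y = (15.5 − 15.3) / (-180 − 0) = -0.001111
Steepest decrease is along −∇f = (+0.001290 E, +0.001111 N) → northeast.

NE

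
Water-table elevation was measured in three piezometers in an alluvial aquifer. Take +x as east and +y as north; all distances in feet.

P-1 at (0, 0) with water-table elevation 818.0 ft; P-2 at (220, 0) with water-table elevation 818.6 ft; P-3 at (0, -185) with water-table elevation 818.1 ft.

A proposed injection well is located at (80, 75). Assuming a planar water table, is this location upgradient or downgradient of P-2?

∂h/∂x = (818.6 − 818.0) / (220 − 0) = +0.002727
∂h/∂y = (818.1 − 818.0) / (-185 − 0) = -0.0005405
Head at (80, 75) = 818.0 + (+0.002727)·(80) + (-0.0005405)·(75) = 818.18 ft.
That is lower than the 818.6 ft at P-2, so the point is downgradient.

downgradient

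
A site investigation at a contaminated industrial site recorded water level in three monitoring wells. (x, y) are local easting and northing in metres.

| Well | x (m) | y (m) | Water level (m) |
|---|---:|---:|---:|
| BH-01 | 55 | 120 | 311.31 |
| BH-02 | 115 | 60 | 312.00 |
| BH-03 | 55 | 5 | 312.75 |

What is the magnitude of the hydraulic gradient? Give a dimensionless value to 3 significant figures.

Differences from BH-01: to BH-02 (Δx, Δy, Δh) = (60, -60, +0.69); to BH-03 = (0, -115, +1.44).
Solve a·Δx + b·Δy = Δh: det = 60·(-115) − 0·(-60) = -6900.
∂h/∂x = [(+0.69)·(-115) − (+1.44)·(-60)] / -6900 = -0.001022
∂h/∂y = [60·(+1.44) − 0·(+0.69)] / -6900 = -0.01252
|∇h| = √(-0.001022² + -0.01252²) = 0.01256

0.0126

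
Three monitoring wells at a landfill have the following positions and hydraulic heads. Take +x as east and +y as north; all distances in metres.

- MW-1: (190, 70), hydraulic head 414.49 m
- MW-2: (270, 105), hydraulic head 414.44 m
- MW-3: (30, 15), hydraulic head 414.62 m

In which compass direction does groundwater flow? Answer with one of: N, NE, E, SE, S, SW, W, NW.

With h = a·x + b·y + c and MW-1 as origin, the differences give:
  80·a + 35·b = -0.05
  (-160)·a + (-55)·b = +0.13
Eliminate b (×(-55) and ×35, subtract): 1200·a = -1.800 → a = ∂h/∂x = -0.001500
Back-substitute: b = ∂h/∂y = +0.002000.
Flow = −∇h = (+0.001500 east, -0.002000 north), which points southeast.

SE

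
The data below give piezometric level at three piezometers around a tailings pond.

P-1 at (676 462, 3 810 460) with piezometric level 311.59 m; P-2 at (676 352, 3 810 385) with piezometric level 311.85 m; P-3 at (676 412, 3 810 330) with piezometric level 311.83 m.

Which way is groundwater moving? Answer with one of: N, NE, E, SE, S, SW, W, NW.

With h = a·x + b·y + c and P-1 as origin, the differences give:
  (-110)·a + (-75)·b = +0.26
  (-50)·a + (-130)·b = +0.24
Eliminate b (×(-130) and ×(-75), subtract): 10550·a = -15.800 → a = ∂h/∂x = -0.001498
Back-substitute: b = ∂h/∂y = -0.001270.
Flow = −∇h = (+0.001498 east, +0.001270 north), which points northeast.

NE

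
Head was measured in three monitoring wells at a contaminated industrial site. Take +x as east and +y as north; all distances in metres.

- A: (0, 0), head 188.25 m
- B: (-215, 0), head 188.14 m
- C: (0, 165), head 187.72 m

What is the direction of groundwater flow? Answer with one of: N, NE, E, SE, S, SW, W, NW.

N

∂h/∂x = (188.14 − 188.25) / (-215 − 0) = +0.0005116
∂h/∂y = (187.72 − 188.25) / (165 − 0) = -0.003212
Flow = −∇h = (-0.0005116 east, +0.003212 north), which points north.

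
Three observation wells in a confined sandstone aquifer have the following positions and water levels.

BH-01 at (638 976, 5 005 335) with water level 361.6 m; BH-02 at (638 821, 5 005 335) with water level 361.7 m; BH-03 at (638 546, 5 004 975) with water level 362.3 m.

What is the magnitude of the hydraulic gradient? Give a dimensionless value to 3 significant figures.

0.00134

Taking BH-01 as reference: BH-02−BH-01 = (-155, 0, +0.1); BH-03−BH-01 = (-430, -360, +0.7).
Determinant of the coordinate differences = (-155)·(-360) − (-430)·0 = 55800.
∂h/∂x = [(+0.1)·(-360) − (+0.7)·0] / 55800 = -0.0006452
∂h/∂y = [(-155)·(+0.7) − (-430)·(+0.1)] / 55800 = -0.001174
|∇h| = √(-0.0006452² + -0.001174²) = 0.00134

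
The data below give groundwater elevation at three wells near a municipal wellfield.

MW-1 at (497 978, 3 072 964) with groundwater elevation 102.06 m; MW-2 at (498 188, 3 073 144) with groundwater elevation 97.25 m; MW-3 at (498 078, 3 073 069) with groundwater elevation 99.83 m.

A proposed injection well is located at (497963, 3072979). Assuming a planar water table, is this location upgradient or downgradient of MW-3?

upgradient

Differences from MW-1: to MW-2 (Δx, Δy, Δh) = (210, 180, -4.81); to MW-3 = (100, 105, -2.23).
Solve a·Δx + b·Δy = Δh: det = 210·105 − 100·180 = 4050.
∂h/∂x = [(-4.81)·105 − (-2.23)·180] / 4050 = -0.02559
∂h/∂y = [210·(-2.23) − 100·(-4.81)] / 4050 = +0.003136
Head at (497963, 3072979) = 102.06 + (-0.02559)·(-15) + (+0.003136)·(15) = 102.49 m.
That is higher than the 99.83 m at MW-3, so the point is upgradient.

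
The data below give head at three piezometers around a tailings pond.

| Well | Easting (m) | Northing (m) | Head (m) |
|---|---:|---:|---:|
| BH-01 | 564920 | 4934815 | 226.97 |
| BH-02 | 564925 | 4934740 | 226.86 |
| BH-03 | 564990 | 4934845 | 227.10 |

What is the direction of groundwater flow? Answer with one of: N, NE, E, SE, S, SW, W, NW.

SW

Taking BH-01 as reference: BH-02−BH-01 = (5, -75, -0.11); BH-03−BH-01 = (70, 30, +0.13).
Solve a·Δx + b·Δy = Δh: det = 5·30 − 70·(-75) = 5400.
∂h/∂x = [(-0.11)·30 − (+0.13)·(-75)] / 5400 = +0.001194
∂h/∂y = [5·(+0.13) − 70·(-0.11)] / 5400 = +0.001546
Flow = −∇h = (-0.001194 east, -0.001546 north), which points southwest.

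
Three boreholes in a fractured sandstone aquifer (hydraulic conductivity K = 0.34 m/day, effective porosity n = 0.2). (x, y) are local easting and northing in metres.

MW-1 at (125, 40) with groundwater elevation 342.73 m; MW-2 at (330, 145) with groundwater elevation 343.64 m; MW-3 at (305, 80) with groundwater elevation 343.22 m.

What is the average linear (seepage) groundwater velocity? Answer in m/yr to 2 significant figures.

3.8 m/yr

Taking MW-1 as reference: MW-2−MW-1 = (205, 105, +0.91); MW-3−MW-1 = (180, 40, +0.49).
Determinant of the coordinate differences = 205·40 − 180·105 = -10700.
∂h/∂x = [(+0.91)·40 − (+0.49)·105] / -10700 = +0.001407
∂h/∂y = [205·(+0.49) − 180·(+0.91)] / -10700 = +0.005921
|∇h| = √(0.001407² + 0.005921²) = 0.006086
Seepage velocity v = K·i/n = 0.34 × 0.006086 / 0.2 = 0.01035 m/day = 3.78 m/yr.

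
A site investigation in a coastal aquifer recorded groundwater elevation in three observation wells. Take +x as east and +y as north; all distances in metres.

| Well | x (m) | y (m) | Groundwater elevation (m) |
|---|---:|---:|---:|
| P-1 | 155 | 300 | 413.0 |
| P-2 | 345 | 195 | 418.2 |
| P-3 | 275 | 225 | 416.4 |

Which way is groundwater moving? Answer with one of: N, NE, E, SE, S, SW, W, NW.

NW

Three-point gradient (reference P-1): Δ to P-2 = (190, -105, +5.2), Δ to P-3 = (120, -75, +3.4).
∂h/∂x = +0.02000, ∂h/∂y = -0.01333 (det = -1650).
Flow = −∇h = (-0.02000 east, +0.01333 north), which points northwest.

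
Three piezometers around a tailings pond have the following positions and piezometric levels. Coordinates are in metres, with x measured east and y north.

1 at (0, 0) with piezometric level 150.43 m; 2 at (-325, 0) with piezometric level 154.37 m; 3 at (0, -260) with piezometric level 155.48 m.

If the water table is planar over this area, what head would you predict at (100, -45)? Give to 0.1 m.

150.1 m

∂h/∂x = (154.37 − 150.43) / (-325 − 0) = -0.01212
∂h/∂y = (155.48 − 150.43) / (-260 − 0) = -0.01942
h(100, -45) = 150.43 + (-0.01212)·(100) + (-0.01942)·(-45) = 150.43 -1.212 +0.874 = 150.092 m.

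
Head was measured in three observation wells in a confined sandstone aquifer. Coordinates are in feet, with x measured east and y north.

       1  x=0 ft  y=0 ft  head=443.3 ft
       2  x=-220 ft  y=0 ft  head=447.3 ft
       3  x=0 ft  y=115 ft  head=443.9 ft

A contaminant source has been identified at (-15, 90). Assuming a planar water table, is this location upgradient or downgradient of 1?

∂h/∂x = (447.3 − 443.3) / (-220 − 0) = -0.01818
∂h/∂y = (443.9 − 443.3) / (115 − 0) = +0.005217
Head at (-15, 90) = 443.3 + (-0.01818)·(-15) + (+0.005217)·(90) = 444.04 ft.
That is higher than the 443.3 ft at 1, so the point is upgradient.

upgradient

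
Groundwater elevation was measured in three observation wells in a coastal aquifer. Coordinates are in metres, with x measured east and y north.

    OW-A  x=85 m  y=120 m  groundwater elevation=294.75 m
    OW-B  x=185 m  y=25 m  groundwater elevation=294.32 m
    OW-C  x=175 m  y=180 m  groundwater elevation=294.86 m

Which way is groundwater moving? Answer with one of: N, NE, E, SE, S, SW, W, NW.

S

With h = a·x + b·y + c and OW-A as origin, the differences give:
  100·a + (-95)·b = -0.43
  90·a + 60·b = +0.11
Eliminate b (×60 and ×(-95), subtract): 14550·a = -15.350 → a = ∂h/∂x = -0.001055
Back-substitute: b = ∂h/∂y = +0.003416.
Flow = −∇h = (+0.001055 east, -0.003416 north), which points south.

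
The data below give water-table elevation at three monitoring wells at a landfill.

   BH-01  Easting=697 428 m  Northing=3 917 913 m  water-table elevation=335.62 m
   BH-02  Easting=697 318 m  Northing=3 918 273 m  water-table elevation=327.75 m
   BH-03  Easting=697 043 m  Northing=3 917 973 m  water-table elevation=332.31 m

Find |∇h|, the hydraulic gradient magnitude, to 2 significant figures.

With h = a·x + b·y + c and BH-01 as origin, the differences give:
  (-110)·a + 360·b = -7.87
  (-385)·a + 60·b = -3.31
Eliminate b (×60 and ×360, subtract): 132000·a = 719.400 → a = ∂h/∂x = +0.005450
Back-substitute: b = ∂h/∂y = -0.02020.
|∇h| = √(0.005450² + -0.02020²) = 0.02092

0.021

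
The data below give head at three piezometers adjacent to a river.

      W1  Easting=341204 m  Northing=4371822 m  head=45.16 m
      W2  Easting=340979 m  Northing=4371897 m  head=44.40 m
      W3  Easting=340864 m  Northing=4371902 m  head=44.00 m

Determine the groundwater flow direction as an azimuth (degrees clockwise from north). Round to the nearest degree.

264°

Differences from W1: to W2 (Δx, Δy, Δh) = (-225, 75, -0.76); to W3 = (-340, 80, -1.16).
Determinant of the coordinate differences = (-225)·80 − (-340)·75 = 7500.
∂h/∂x = [(-0.76)·80 − (-1.16)·75] / 7500 = +0.003493
∂h/∂y = [(-225)·(-1.16) − (-340)·(-0.76)] / 7500 = +0.0003467
Flow direction (−∇h) has components (-0.003493 E, -0.0003467 N).
Azimuth = atan2(E, N) = atan2(-0.003493, -0.0003467) = 264.3° ≈ 264°.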